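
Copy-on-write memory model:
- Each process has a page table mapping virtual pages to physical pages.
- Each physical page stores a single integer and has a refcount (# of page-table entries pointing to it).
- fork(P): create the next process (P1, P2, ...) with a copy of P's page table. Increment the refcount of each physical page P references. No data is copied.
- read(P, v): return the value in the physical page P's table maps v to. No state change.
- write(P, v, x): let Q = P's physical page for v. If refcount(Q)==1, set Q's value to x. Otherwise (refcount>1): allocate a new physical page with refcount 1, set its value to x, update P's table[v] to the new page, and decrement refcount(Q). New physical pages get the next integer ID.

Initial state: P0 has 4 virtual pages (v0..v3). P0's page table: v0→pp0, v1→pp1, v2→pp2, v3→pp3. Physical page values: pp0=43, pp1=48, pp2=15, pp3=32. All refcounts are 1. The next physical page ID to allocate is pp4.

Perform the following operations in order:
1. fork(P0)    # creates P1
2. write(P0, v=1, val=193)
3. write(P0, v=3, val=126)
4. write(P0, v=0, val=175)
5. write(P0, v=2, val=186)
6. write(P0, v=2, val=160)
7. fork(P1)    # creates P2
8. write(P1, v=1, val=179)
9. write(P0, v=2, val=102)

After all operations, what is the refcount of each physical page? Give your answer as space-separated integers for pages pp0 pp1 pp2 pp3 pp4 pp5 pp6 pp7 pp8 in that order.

Answer: 2 1 2 2 1 1 1 1 1

Derivation:
Op 1: fork(P0) -> P1. 4 ppages; refcounts: pp0:2 pp1:2 pp2:2 pp3:2
Op 2: write(P0, v1, 193). refcount(pp1)=2>1 -> COPY to pp4. 5 ppages; refcounts: pp0:2 pp1:1 pp2:2 pp3:2 pp4:1
Op 3: write(P0, v3, 126). refcount(pp3)=2>1 -> COPY to pp5. 6 ppages; refcounts: pp0:2 pp1:1 pp2:2 pp3:1 pp4:1 pp5:1
Op 4: write(P0, v0, 175). refcount(pp0)=2>1 -> COPY to pp6. 7 ppages; refcounts: pp0:1 pp1:1 pp2:2 pp3:1 pp4:1 pp5:1 pp6:1
Op 5: write(P0, v2, 186). refcount(pp2)=2>1 -> COPY to pp7. 8 ppages; refcounts: pp0:1 pp1:1 pp2:1 pp3:1 pp4:1 pp5:1 pp6:1 pp7:1
Op 6: write(P0, v2, 160). refcount(pp7)=1 -> write in place. 8 ppages; refcounts: pp0:1 pp1:1 pp2:1 pp3:1 pp4:1 pp5:1 pp6:1 pp7:1
Op 7: fork(P1) -> P2. 8 ppages; refcounts: pp0:2 pp1:2 pp2:2 pp3:2 pp4:1 pp5:1 pp6:1 pp7:1
Op 8: write(P1, v1, 179). refcount(pp1)=2>1 -> COPY to pp8. 9 ppages; refcounts: pp0:2 pp1:1 pp2:2 pp3:2 pp4:1 pp5:1 pp6:1 pp7:1 pp8:1
Op 9: write(P0, v2, 102). refcount(pp7)=1 -> write in place. 9 ppages; refcounts: pp0:2 pp1:1 pp2:2 pp3:2 pp4:1 pp5:1 pp6:1 pp7:1 pp8:1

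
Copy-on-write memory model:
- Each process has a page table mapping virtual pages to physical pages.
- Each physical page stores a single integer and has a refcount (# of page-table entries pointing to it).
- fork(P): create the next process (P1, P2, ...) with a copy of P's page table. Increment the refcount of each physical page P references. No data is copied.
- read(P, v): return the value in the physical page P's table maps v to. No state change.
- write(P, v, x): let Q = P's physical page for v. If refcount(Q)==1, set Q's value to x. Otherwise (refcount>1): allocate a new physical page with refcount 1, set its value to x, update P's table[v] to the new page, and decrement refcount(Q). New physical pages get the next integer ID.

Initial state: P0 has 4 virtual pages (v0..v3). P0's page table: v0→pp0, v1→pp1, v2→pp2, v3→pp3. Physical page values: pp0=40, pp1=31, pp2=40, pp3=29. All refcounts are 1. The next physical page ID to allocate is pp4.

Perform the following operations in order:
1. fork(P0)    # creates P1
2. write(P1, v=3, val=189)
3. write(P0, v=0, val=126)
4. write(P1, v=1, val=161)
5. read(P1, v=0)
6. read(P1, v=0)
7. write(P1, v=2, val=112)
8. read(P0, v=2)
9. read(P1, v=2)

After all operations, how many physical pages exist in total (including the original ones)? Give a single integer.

Op 1: fork(P0) -> P1. 4 ppages; refcounts: pp0:2 pp1:2 pp2:2 pp3:2
Op 2: write(P1, v3, 189). refcount(pp3)=2>1 -> COPY to pp4. 5 ppages; refcounts: pp0:2 pp1:2 pp2:2 pp3:1 pp4:1
Op 3: write(P0, v0, 126). refcount(pp0)=2>1 -> COPY to pp5. 6 ppages; refcounts: pp0:1 pp1:2 pp2:2 pp3:1 pp4:1 pp5:1
Op 4: write(P1, v1, 161). refcount(pp1)=2>1 -> COPY to pp6. 7 ppages; refcounts: pp0:1 pp1:1 pp2:2 pp3:1 pp4:1 pp5:1 pp6:1
Op 5: read(P1, v0) -> 40. No state change.
Op 6: read(P1, v0) -> 40. No state change.
Op 7: write(P1, v2, 112). refcount(pp2)=2>1 -> COPY to pp7. 8 ppages; refcounts: pp0:1 pp1:1 pp2:1 pp3:1 pp4:1 pp5:1 pp6:1 pp7:1
Op 8: read(P0, v2) -> 40. No state change.
Op 9: read(P1, v2) -> 112. No state change.

Answer: 8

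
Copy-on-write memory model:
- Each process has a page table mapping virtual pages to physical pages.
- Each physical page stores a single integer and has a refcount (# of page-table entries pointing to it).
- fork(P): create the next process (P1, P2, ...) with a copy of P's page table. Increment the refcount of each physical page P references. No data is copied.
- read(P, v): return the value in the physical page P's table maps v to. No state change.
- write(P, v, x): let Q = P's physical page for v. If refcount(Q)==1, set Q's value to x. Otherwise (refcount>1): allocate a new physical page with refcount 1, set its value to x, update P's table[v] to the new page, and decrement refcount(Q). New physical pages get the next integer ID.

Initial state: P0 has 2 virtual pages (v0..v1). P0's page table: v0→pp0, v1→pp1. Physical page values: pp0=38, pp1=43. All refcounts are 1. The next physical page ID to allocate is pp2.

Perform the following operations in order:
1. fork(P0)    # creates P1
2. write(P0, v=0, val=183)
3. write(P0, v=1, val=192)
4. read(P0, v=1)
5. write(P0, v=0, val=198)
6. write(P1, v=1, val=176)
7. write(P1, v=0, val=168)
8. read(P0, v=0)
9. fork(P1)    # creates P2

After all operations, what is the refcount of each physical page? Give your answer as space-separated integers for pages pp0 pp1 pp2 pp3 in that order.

Op 1: fork(P0) -> P1. 2 ppages; refcounts: pp0:2 pp1:2
Op 2: write(P0, v0, 183). refcount(pp0)=2>1 -> COPY to pp2. 3 ppages; refcounts: pp0:1 pp1:2 pp2:1
Op 3: write(P0, v1, 192). refcount(pp1)=2>1 -> COPY to pp3. 4 ppages; refcounts: pp0:1 pp1:1 pp2:1 pp3:1
Op 4: read(P0, v1) -> 192. No state change.
Op 5: write(P0, v0, 198). refcount(pp2)=1 -> write in place. 4 ppages; refcounts: pp0:1 pp1:1 pp2:1 pp3:1
Op 6: write(P1, v1, 176). refcount(pp1)=1 -> write in place. 4 ppages; refcounts: pp0:1 pp1:1 pp2:1 pp3:1
Op 7: write(P1, v0, 168). refcount(pp0)=1 -> write in place. 4 ppages; refcounts: pp0:1 pp1:1 pp2:1 pp3:1
Op 8: read(P0, v0) -> 198. No state change.
Op 9: fork(P1) -> P2. 4 ppages; refcounts: pp0:2 pp1:2 pp2:1 pp3:1

Answer: 2 2 1 1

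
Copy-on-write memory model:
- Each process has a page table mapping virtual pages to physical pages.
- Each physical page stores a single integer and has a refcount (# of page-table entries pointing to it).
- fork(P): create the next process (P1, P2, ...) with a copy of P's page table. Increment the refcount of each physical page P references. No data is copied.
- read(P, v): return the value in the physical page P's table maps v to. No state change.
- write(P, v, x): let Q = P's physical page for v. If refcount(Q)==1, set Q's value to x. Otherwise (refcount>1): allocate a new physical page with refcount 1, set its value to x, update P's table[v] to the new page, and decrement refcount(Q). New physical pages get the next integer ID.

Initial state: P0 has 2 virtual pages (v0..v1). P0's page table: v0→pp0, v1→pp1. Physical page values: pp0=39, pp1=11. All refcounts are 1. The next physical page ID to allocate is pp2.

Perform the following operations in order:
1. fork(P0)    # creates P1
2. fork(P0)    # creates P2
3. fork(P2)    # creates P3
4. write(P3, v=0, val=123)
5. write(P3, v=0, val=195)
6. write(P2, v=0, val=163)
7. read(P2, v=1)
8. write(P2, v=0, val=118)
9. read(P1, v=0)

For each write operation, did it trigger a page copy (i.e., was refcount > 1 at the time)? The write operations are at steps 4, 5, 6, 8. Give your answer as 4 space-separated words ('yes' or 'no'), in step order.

Op 1: fork(P0) -> P1. 2 ppages; refcounts: pp0:2 pp1:2
Op 2: fork(P0) -> P2. 2 ppages; refcounts: pp0:3 pp1:3
Op 3: fork(P2) -> P3. 2 ppages; refcounts: pp0:4 pp1:4
Op 4: write(P3, v0, 123). refcount(pp0)=4>1 -> COPY to pp2. 3 ppages; refcounts: pp0:3 pp1:4 pp2:1
Op 5: write(P3, v0, 195). refcount(pp2)=1 -> write in place. 3 ppages; refcounts: pp0:3 pp1:4 pp2:1
Op 6: write(P2, v0, 163). refcount(pp0)=3>1 -> COPY to pp3. 4 ppages; refcounts: pp0:2 pp1:4 pp2:1 pp3:1
Op 7: read(P2, v1) -> 11. No state change.
Op 8: write(P2, v0, 118). refcount(pp3)=1 -> write in place. 4 ppages; refcounts: pp0:2 pp1:4 pp2:1 pp3:1
Op 9: read(P1, v0) -> 39. No state change.

yes no yes no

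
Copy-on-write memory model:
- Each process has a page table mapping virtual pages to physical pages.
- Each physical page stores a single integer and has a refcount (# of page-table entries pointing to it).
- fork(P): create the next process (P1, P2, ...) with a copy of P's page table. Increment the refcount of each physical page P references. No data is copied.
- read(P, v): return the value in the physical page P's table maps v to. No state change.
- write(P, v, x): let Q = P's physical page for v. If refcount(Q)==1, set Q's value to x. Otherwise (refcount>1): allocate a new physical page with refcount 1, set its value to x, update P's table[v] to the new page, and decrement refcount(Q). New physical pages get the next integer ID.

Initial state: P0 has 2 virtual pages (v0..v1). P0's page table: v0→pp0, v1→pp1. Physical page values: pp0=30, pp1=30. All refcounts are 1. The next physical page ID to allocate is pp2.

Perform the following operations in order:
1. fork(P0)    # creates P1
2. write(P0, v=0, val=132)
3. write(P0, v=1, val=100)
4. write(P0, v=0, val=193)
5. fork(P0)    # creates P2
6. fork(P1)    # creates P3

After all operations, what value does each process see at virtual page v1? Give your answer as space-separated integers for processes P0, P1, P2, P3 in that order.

Op 1: fork(P0) -> P1. 2 ppages; refcounts: pp0:2 pp1:2
Op 2: write(P0, v0, 132). refcount(pp0)=2>1 -> COPY to pp2. 3 ppages; refcounts: pp0:1 pp1:2 pp2:1
Op 3: write(P0, v1, 100). refcount(pp1)=2>1 -> COPY to pp3. 4 ppages; refcounts: pp0:1 pp1:1 pp2:1 pp3:1
Op 4: write(P0, v0, 193). refcount(pp2)=1 -> write in place. 4 ppages; refcounts: pp0:1 pp1:1 pp2:1 pp3:1
Op 5: fork(P0) -> P2. 4 ppages; refcounts: pp0:1 pp1:1 pp2:2 pp3:2
Op 6: fork(P1) -> P3. 4 ppages; refcounts: pp0:2 pp1:2 pp2:2 pp3:2
P0: v1 -> pp3 = 100
P1: v1 -> pp1 = 30
P2: v1 -> pp3 = 100
P3: v1 -> pp1 = 30

Answer: 100 30 100 30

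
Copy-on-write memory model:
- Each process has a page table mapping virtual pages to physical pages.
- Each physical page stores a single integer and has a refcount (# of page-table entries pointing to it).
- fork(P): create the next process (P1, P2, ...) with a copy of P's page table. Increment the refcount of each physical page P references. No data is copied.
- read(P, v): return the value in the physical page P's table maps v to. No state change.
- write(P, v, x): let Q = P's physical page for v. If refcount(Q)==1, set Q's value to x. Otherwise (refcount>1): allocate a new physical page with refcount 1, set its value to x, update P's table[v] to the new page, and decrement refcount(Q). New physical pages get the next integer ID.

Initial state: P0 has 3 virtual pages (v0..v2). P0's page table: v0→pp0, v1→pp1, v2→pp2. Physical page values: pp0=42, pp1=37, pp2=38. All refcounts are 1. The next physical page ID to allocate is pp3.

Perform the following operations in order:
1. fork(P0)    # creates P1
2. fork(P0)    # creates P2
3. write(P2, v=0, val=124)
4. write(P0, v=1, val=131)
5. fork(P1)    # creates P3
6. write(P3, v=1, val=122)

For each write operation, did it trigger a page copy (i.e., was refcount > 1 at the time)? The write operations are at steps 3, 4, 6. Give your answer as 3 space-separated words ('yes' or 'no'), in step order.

Op 1: fork(P0) -> P1. 3 ppages; refcounts: pp0:2 pp1:2 pp2:2
Op 2: fork(P0) -> P2. 3 ppages; refcounts: pp0:3 pp1:3 pp2:3
Op 3: write(P2, v0, 124). refcount(pp0)=3>1 -> COPY to pp3. 4 ppages; refcounts: pp0:2 pp1:3 pp2:3 pp3:1
Op 4: write(P0, v1, 131). refcount(pp1)=3>1 -> COPY to pp4. 5 ppages; refcounts: pp0:2 pp1:2 pp2:3 pp3:1 pp4:1
Op 5: fork(P1) -> P3. 5 ppages; refcounts: pp0:3 pp1:3 pp2:4 pp3:1 pp4:1
Op 6: write(P3, v1, 122). refcount(pp1)=3>1 -> COPY to pp5. 6 ppages; refcounts: pp0:3 pp1:2 pp2:4 pp3:1 pp4:1 pp5:1

yes yes yes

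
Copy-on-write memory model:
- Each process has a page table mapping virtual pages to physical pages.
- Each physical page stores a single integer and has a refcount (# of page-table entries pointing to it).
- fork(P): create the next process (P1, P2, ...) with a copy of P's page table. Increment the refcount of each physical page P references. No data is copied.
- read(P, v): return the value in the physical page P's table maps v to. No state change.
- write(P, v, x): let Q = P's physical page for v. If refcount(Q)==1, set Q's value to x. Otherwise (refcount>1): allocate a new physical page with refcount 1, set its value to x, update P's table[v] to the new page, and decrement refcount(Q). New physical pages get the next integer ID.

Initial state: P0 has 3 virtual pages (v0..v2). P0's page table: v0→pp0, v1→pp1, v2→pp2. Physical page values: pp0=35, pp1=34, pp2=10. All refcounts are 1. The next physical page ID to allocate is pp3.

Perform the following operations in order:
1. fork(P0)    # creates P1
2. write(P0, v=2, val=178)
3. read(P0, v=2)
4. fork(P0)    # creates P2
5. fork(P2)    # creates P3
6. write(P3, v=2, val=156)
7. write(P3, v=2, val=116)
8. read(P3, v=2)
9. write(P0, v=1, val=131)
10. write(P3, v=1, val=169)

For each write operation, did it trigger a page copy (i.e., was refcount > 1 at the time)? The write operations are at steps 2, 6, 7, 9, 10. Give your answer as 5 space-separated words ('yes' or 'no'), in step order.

Op 1: fork(P0) -> P1. 3 ppages; refcounts: pp0:2 pp1:2 pp2:2
Op 2: write(P0, v2, 178). refcount(pp2)=2>1 -> COPY to pp3. 4 ppages; refcounts: pp0:2 pp1:2 pp2:1 pp3:1
Op 3: read(P0, v2) -> 178. No state change.
Op 4: fork(P0) -> P2. 4 ppages; refcounts: pp0:3 pp1:3 pp2:1 pp3:2
Op 5: fork(P2) -> P3. 4 ppages; refcounts: pp0:4 pp1:4 pp2:1 pp3:3
Op 6: write(P3, v2, 156). refcount(pp3)=3>1 -> COPY to pp4. 5 ppages; refcounts: pp0:4 pp1:4 pp2:1 pp3:2 pp4:1
Op 7: write(P3, v2, 116). refcount(pp4)=1 -> write in place. 5 ppages; refcounts: pp0:4 pp1:4 pp2:1 pp3:2 pp4:1
Op 8: read(P3, v2) -> 116. No state change.
Op 9: write(P0, v1, 131). refcount(pp1)=4>1 -> COPY to pp5. 6 ppages; refcounts: pp0:4 pp1:3 pp2:1 pp3:2 pp4:1 pp5:1
Op 10: write(P3, v1, 169). refcount(pp1)=3>1 -> COPY to pp6. 7 ppages; refcounts: pp0:4 pp1:2 pp2:1 pp3:2 pp4:1 pp5:1 pp6:1

yes yes no yes yes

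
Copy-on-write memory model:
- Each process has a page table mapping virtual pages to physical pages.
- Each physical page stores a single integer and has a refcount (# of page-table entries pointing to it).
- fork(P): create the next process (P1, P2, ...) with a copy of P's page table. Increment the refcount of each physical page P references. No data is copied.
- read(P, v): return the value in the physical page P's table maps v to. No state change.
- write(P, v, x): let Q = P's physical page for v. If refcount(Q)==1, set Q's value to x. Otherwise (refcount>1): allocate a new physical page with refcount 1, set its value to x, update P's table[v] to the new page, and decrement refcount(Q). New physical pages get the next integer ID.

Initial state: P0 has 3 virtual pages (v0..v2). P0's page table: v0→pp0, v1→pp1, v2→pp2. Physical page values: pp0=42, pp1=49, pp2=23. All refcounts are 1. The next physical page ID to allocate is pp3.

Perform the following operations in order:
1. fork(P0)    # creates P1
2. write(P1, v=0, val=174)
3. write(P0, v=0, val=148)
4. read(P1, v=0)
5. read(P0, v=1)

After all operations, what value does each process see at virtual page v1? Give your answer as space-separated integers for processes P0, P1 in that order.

Op 1: fork(P0) -> P1. 3 ppages; refcounts: pp0:2 pp1:2 pp2:2
Op 2: write(P1, v0, 174). refcount(pp0)=2>1 -> COPY to pp3. 4 ppages; refcounts: pp0:1 pp1:2 pp2:2 pp3:1
Op 3: write(P0, v0, 148). refcount(pp0)=1 -> write in place. 4 ppages; refcounts: pp0:1 pp1:2 pp2:2 pp3:1
Op 4: read(P1, v0) -> 174. No state change.
Op 5: read(P0, v1) -> 49. No state change.
P0: v1 -> pp1 = 49
P1: v1 -> pp1 = 49

Answer: 49 49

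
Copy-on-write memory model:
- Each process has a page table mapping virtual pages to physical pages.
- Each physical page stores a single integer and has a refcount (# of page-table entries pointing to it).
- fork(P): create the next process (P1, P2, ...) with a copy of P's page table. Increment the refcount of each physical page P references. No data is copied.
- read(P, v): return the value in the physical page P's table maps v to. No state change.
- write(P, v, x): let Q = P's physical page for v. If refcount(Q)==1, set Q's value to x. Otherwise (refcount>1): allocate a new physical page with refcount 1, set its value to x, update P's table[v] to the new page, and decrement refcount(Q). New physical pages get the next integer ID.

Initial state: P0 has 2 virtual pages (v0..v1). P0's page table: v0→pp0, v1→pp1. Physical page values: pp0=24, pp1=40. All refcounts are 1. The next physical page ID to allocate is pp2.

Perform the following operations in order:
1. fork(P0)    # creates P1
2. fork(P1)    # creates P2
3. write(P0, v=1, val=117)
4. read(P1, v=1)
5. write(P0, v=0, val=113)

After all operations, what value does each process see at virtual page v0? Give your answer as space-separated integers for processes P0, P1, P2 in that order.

Answer: 113 24 24

Derivation:
Op 1: fork(P0) -> P1. 2 ppages; refcounts: pp0:2 pp1:2
Op 2: fork(P1) -> P2. 2 ppages; refcounts: pp0:3 pp1:3
Op 3: write(P0, v1, 117). refcount(pp1)=3>1 -> COPY to pp2. 3 ppages; refcounts: pp0:3 pp1:2 pp2:1
Op 4: read(P1, v1) -> 40. No state change.
Op 5: write(P0, v0, 113). refcount(pp0)=3>1 -> COPY to pp3. 4 ppages; refcounts: pp0:2 pp1:2 pp2:1 pp3:1
P0: v0 -> pp3 = 113
P1: v0 -> pp0 = 24
P2: v0 -> pp0 = 24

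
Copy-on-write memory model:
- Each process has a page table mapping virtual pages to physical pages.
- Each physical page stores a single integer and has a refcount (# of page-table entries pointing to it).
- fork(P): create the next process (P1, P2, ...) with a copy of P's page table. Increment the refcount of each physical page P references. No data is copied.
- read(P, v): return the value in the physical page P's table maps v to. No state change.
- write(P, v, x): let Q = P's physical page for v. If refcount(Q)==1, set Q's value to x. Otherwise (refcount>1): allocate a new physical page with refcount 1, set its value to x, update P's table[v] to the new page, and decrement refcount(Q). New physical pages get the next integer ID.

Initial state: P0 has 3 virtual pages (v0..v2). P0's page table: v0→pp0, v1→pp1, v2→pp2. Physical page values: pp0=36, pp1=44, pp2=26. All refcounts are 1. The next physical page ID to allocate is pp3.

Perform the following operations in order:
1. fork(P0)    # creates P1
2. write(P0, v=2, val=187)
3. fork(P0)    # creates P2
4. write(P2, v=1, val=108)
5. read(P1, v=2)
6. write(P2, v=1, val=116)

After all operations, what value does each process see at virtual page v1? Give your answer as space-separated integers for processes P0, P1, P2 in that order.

Op 1: fork(P0) -> P1. 3 ppages; refcounts: pp0:2 pp1:2 pp2:2
Op 2: write(P0, v2, 187). refcount(pp2)=2>1 -> COPY to pp3. 4 ppages; refcounts: pp0:2 pp1:2 pp2:1 pp3:1
Op 3: fork(P0) -> P2. 4 ppages; refcounts: pp0:3 pp1:3 pp2:1 pp3:2
Op 4: write(P2, v1, 108). refcount(pp1)=3>1 -> COPY to pp4. 5 ppages; refcounts: pp0:3 pp1:2 pp2:1 pp3:2 pp4:1
Op 5: read(P1, v2) -> 26. No state change.
Op 6: write(P2, v1, 116). refcount(pp4)=1 -> write in place. 5 ppages; refcounts: pp0:3 pp1:2 pp2:1 pp3:2 pp4:1
P0: v1 -> pp1 = 44
P1: v1 -> pp1 = 44
P2: v1 -> pp4 = 116

Answer: 44 44 116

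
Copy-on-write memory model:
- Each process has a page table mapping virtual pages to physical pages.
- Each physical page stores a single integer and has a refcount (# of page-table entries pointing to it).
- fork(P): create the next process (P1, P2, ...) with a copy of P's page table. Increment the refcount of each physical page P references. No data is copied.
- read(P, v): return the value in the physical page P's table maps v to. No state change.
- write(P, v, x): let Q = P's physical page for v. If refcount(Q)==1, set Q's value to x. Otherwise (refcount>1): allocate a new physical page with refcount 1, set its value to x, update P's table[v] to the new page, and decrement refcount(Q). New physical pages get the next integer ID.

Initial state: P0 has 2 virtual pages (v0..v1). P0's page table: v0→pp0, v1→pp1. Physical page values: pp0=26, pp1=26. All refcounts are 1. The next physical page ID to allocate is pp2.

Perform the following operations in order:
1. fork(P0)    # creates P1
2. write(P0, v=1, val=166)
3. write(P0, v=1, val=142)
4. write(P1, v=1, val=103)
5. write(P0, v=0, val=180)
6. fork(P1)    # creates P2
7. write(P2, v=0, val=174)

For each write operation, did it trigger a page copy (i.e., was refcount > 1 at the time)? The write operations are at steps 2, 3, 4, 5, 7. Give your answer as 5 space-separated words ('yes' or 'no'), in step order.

Op 1: fork(P0) -> P1. 2 ppages; refcounts: pp0:2 pp1:2
Op 2: write(P0, v1, 166). refcount(pp1)=2>1 -> COPY to pp2. 3 ppages; refcounts: pp0:2 pp1:1 pp2:1
Op 3: write(P0, v1, 142). refcount(pp2)=1 -> write in place. 3 ppages; refcounts: pp0:2 pp1:1 pp2:1
Op 4: write(P1, v1, 103). refcount(pp1)=1 -> write in place. 3 ppages; refcounts: pp0:2 pp1:1 pp2:1
Op 5: write(P0, v0, 180). refcount(pp0)=2>1 -> COPY to pp3. 4 ppages; refcounts: pp0:1 pp1:1 pp2:1 pp3:1
Op 6: fork(P1) -> P2. 4 ppages; refcounts: pp0:2 pp1:2 pp2:1 pp3:1
Op 7: write(P2, v0, 174). refcount(pp0)=2>1 -> COPY to pp4. 5 ppages; refcounts: pp0:1 pp1:2 pp2:1 pp3:1 pp4:1

yes no no yes yes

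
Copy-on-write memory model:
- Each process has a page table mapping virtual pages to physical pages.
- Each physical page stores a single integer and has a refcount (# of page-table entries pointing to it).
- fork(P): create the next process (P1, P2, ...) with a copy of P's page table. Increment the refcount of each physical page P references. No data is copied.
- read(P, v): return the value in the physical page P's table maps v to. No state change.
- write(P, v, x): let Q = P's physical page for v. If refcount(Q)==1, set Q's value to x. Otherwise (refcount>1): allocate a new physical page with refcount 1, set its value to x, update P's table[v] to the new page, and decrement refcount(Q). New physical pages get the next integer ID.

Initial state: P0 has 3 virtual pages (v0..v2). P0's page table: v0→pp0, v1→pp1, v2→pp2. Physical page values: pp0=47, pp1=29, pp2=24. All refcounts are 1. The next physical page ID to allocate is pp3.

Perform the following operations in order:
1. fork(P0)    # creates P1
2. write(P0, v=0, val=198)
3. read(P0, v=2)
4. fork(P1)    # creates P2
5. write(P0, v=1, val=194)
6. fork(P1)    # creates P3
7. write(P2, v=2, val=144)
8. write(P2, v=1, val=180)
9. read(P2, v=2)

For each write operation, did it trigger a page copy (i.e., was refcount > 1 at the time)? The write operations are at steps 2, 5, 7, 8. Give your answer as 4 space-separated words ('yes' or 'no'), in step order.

Op 1: fork(P0) -> P1. 3 ppages; refcounts: pp0:2 pp1:2 pp2:2
Op 2: write(P0, v0, 198). refcount(pp0)=2>1 -> COPY to pp3. 4 ppages; refcounts: pp0:1 pp1:2 pp2:2 pp3:1
Op 3: read(P0, v2) -> 24. No state change.
Op 4: fork(P1) -> P2. 4 ppages; refcounts: pp0:2 pp1:3 pp2:3 pp3:1
Op 5: write(P0, v1, 194). refcount(pp1)=3>1 -> COPY to pp4. 5 ppages; refcounts: pp0:2 pp1:2 pp2:3 pp3:1 pp4:1
Op 6: fork(P1) -> P3. 5 ppages; refcounts: pp0:3 pp1:3 pp2:4 pp3:1 pp4:1
Op 7: write(P2, v2, 144). refcount(pp2)=4>1 -> COPY to pp5. 6 ppages; refcounts: pp0:3 pp1:3 pp2:3 pp3:1 pp4:1 pp5:1
Op 8: write(P2, v1, 180). refcount(pp1)=3>1 -> COPY to pp6. 7 ppages; refcounts: pp0:3 pp1:2 pp2:3 pp3:1 pp4:1 pp5:1 pp6:1
Op 9: read(P2, v2) -> 144. No state change.

yes yes yes yes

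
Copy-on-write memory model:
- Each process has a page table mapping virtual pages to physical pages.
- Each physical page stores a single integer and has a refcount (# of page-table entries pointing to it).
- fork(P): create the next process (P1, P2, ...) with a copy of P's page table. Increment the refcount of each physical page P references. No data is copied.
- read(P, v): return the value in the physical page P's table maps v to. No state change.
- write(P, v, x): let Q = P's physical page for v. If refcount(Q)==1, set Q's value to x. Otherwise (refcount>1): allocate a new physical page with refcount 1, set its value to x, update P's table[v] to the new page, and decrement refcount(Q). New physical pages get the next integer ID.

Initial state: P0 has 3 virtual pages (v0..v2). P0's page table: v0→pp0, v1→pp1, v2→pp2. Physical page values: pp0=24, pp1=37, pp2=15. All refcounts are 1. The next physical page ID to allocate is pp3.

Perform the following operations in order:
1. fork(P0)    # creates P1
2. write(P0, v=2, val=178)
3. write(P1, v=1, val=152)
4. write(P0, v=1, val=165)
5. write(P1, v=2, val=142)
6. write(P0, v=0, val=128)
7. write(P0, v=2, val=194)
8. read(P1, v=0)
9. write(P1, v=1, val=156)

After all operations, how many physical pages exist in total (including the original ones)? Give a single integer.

Op 1: fork(P0) -> P1. 3 ppages; refcounts: pp0:2 pp1:2 pp2:2
Op 2: write(P0, v2, 178). refcount(pp2)=2>1 -> COPY to pp3. 4 ppages; refcounts: pp0:2 pp1:2 pp2:1 pp3:1
Op 3: write(P1, v1, 152). refcount(pp1)=2>1 -> COPY to pp4. 5 ppages; refcounts: pp0:2 pp1:1 pp2:1 pp3:1 pp4:1
Op 4: write(P0, v1, 165). refcount(pp1)=1 -> write in place. 5 ppages; refcounts: pp0:2 pp1:1 pp2:1 pp3:1 pp4:1
Op 5: write(P1, v2, 142). refcount(pp2)=1 -> write in place. 5 ppages; refcounts: pp0:2 pp1:1 pp2:1 pp3:1 pp4:1
Op 6: write(P0, v0, 128). refcount(pp0)=2>1 -> COPY to pp5. 6 ppages; refcounts: pp0:1 pp1:1 pp2:1 pp3:1 pp4:1 pp5:1
Op 7: write(P0, v2, 194). refcount(pp3)=1 -> write in place. 6 ppages; refcounts: pp0:1 pp1:1 pp2:1 pp3:1 pp4:1 pp5:1
Op 8: read(P1, v0) -> 24. No state change.
Op 9: write(P1, v1, 156). refcount(pp4)=1 -> write in place. 6 ppages; refcounts: pp0:1 pp1:1 pp2:1 pp3:1 pp4:1 pp5:1

Answer: 6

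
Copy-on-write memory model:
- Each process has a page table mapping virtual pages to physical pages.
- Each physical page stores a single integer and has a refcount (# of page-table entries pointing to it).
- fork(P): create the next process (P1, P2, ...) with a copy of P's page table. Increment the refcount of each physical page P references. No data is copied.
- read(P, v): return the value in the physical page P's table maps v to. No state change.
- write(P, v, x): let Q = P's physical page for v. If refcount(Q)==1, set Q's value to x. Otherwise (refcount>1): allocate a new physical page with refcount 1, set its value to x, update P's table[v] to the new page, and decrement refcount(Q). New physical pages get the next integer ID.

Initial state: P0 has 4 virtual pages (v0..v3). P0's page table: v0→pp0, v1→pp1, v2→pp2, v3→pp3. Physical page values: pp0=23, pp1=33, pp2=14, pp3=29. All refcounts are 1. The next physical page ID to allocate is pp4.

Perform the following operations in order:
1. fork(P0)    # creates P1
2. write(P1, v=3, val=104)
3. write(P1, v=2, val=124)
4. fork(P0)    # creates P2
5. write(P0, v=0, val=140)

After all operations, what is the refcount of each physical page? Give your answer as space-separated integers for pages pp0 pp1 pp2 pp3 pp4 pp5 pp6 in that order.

Op 1: fork(P0) -> P1. 4 ppages; refcounts: pp0:2 pp1:2 pp2:2 pp3:2
Op 2: write(P1, v3, 104). refcount(pp3)=2>1 -> COPY to pp4. 5 ppages; refcounts: pp0:2 pp1:2 pp2:2 pp3:1 pp4:1
Op 3: write(P1, v2, 124). refcount(pp2)=2>1 -> COPY to pp5. 6 ppages; refcounts: pp0:2 pp1:2 pp2:1 pp3:1 pp4:1 pp5:1
Op 4: fork(P0) -> P2. 6 ppages; refcounts: pp0:3 pp1:3 pp2:2 pp3:2 pp4:1 pp5:1
Op 5: write(P0, v0, 140). refcount(pp0)=3>1 -> COPY to pp6. 7 ppages; refcounts: pp0:2 pp1:3 pp2:2 pp3:2 pp4:1 pp5:1 pp6:1

Answer: 2 3 2 2 1 1 1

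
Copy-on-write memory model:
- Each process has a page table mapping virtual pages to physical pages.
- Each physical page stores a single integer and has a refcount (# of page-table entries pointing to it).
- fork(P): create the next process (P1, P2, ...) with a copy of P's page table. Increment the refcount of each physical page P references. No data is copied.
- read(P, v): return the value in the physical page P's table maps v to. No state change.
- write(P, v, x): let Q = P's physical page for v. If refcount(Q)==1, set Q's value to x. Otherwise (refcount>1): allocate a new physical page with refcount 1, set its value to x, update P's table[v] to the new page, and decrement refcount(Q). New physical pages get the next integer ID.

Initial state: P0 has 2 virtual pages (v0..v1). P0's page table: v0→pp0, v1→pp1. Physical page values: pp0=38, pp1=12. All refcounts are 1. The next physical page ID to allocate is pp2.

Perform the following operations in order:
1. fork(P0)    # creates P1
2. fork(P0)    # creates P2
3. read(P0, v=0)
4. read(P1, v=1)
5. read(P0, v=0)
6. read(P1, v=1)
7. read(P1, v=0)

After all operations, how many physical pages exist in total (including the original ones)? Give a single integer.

Op 1: fork(P0) -> P1. 2 ppages; refcounts: pp0:2 pp1:2
Op 2: fork(P0) -> P2. 2 ppages; refcounts: pp0:3 pp1:3
Op 3: read(P0, v0) -> 38. No state change.
Op 4: read(P1, v1) -> 12. No state change.
Op 5: read(P0, v0) -> 38. No state change.
Op 6: read(P1, v1) -> 12. No state change.
Op 7: read(P1, v0) -> 38. No state change.

Answer: 2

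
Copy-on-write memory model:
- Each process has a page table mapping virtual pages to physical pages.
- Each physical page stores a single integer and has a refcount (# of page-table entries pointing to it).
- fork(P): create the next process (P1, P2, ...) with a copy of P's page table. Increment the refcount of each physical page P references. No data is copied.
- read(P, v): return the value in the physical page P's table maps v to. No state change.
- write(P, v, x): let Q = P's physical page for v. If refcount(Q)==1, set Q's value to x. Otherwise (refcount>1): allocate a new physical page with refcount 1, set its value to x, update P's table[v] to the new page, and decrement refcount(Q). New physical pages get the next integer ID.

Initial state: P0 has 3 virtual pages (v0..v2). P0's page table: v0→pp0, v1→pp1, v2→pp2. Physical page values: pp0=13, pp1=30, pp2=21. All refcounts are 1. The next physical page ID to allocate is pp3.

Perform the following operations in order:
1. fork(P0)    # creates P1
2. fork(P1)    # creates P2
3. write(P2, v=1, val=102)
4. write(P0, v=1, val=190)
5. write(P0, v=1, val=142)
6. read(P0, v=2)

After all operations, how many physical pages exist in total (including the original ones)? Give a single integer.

Answer: 5

Derivation:
Op 1: fork(P0) -> P1. 3 ppages; refcounts: pp0:2 pp1:2 pp2:2
Op 2: fork(P1) -> P2. 3 ppages; refcounts: pp0:3 pp1:3 pp2:3
Op 3: write(P2, v1, 102). refcount(pp1)=3>1 -> COPY to pp3. 4 ppages; refcounts: pp0:3 pp1:2 pp2:3 pp3:1
Op 4: write(P0, v1, 190). refcount(pp1)=2>1 -> COPY to pp4. 5 ppages; refcounts: pp0:3 pp1:1 pp2:3 pp3:1 pp4:1
Op 5: write(P0, v1, 142). refcount(pp4)=1 -> write in place. 5 ppages; refcounts: pp0:3 pp1:1 pp2:3 pp3:1 pp4:1
Op 6: read(P0, v2) -> 21. No state change.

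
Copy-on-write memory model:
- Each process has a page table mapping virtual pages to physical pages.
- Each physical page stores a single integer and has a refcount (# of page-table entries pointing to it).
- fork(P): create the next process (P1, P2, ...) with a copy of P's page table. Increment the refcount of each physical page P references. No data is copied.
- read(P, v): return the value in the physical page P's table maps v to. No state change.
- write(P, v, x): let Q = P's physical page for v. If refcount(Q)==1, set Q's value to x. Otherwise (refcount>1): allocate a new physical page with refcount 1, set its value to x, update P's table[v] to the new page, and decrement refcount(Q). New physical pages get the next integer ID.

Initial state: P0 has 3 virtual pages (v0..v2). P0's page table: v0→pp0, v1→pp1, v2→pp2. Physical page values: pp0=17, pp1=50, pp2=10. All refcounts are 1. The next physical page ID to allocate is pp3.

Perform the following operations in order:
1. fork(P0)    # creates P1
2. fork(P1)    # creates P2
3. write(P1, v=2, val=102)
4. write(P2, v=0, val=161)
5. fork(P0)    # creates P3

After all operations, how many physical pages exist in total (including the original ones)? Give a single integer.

Answer: 5

Derivation:
Op 1: fork(P0) -> P1. 3 ppages; refcounts: pp0:2 pp1:2 pp2:2
Op 2: fork(P1) -> P2. 3 ppages; refcounts: pp0:3 pp1:3 pp2:3
Op 3: write(P1, v2, 102). refcount(pp2)=3>1 -> COPY to pp3. 4 ppages; refcounts: pp0:3 pp1:3 pp2:2 pp3:1
Op 4: write(P2, v0, 161). refcount(pp0)=3>1 -> COPY to pp4. 5 ppages; refcounts: pp0:2 pp1:3 pp2:2 pp3:1 pp4:1
Op 5: fork(P0) -> P3. 5 ppages; refcounts: pp0:3 pp1:4 pp2:3 pp3:1 pp4:1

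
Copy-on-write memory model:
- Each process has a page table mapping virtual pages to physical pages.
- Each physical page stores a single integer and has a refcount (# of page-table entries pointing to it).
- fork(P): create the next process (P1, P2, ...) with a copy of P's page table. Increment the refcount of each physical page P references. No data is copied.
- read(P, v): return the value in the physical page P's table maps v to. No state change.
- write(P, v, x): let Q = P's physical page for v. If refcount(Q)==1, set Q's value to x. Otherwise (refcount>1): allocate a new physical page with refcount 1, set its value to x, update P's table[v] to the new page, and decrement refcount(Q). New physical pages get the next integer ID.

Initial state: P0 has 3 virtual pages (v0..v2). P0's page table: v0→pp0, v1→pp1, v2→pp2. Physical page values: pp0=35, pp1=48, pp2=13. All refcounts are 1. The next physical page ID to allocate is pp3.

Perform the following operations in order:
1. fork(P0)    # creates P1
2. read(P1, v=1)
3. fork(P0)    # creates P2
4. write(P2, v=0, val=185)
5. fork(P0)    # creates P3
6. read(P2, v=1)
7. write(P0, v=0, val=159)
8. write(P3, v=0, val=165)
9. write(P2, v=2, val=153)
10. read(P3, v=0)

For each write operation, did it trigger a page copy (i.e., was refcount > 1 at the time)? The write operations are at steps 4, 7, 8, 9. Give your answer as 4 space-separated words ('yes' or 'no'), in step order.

Op 1: fork(P0) -> P1. 3 ppages; refcounts: pp0:2 pp1:2 pp2:2
Op 2: read(P1, v1) -> 48. No state change.
Op 3: fork(P0) -> P2. 3 ppages; refcounts: pp0:3 pp1:3 pp2:3
Op 4: write(P2, v0, 185). refcount(pp0)=3>1 -> COPY to pp3. 4 ppages; refcounts: pp0:2 pp1:3 pp2:3 pp3:1
Op 5: fork(P0) -> P3. 4 ppages; refcounts: pp0:3 pp1:4 pp2:4 pp3:1
Op 6: read(P2, v1) -> 48. No state change.
Op 7: write(P0, v0, 159). refcount(pp0)=3>1 -> COPY to pp4. 5 ppages; refcounts: pp0:2 pp1:4 pp2:4 pp3:1 pp4:1
Op 8: write(P3, v0, 165). refcount(pp0)=2>1 -> COPY to pp5. 6 ppages; refcounts: pp0:1 pp1:4 pp2:4 pp3:1 pp4:1 pp5:1
Op 9: write(P2, v2, 153). refcount(pp2)=4>1 -> COPY to pp6. 7 ppages; refcounts: pp0:1 pp1:4 pp2:3 pp3:1 pp4:1 pp5:1 pp6:1
Op 10: read(P3, v0) -> 165. No state change.

yes yes yes yes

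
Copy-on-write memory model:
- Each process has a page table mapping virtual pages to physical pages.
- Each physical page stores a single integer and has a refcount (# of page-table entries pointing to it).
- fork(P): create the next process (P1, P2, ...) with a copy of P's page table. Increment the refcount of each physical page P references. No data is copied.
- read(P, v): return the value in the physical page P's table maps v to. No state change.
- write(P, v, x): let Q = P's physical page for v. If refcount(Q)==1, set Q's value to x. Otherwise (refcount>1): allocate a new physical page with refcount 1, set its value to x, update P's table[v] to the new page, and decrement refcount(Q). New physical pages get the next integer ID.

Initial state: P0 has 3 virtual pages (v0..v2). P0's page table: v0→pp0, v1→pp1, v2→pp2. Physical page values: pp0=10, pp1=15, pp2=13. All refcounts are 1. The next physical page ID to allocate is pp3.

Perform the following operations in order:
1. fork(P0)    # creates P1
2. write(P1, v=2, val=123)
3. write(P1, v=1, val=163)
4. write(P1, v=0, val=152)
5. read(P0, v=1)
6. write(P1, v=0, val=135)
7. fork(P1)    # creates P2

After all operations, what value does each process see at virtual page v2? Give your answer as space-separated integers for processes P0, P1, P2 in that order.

Answer: 13 123 123

Derivation:
Op 1: fork(P0) -> P1. 3 ppages; refcounts: pp0:2 pp1:2 pp2:2
Op 2: write(P1, v2, 123). refcount(pp2)=2>1 -> COPY to pp3. 4 ppages; refcounts: pp0:2 pp1:2 pp2:1 pp3:1
Op 3: write(P1, v1, 163). refcount(pp1)=2>1 -> COPY to pp4. 5 ppages; refcounts: pp0:2 pp1:1 pp2:1 pp3:1 pp4:1
Op 4: write(P1, v0, 152). refcount(pp0)=2>1 -> COPY to pp5. 6 ppages; refcounts: pp0:1 pp1:1 pp2:1 pp3:1 pp4:1 pp5:1
Op 5: read(P0, v1) -> 15. No state change.
Op 6: write(P1, v0, 135). refcount(pp5)=1 -> write in place. 6 ppages; refcounts: pp0:1 pp1:1 pp2:1 pp3:1 pp4:1 pp5:1
Op 7: fork(P1) -> P2. 6 ppages; refcounts: pp0:1 pp1:1 pp2:1 pp3:2 pp4:2 pp5:2
P0: v2 -> pp2 = 13
P1: v2 -> pp3 = 123
P2: v2 -> pp3 = 123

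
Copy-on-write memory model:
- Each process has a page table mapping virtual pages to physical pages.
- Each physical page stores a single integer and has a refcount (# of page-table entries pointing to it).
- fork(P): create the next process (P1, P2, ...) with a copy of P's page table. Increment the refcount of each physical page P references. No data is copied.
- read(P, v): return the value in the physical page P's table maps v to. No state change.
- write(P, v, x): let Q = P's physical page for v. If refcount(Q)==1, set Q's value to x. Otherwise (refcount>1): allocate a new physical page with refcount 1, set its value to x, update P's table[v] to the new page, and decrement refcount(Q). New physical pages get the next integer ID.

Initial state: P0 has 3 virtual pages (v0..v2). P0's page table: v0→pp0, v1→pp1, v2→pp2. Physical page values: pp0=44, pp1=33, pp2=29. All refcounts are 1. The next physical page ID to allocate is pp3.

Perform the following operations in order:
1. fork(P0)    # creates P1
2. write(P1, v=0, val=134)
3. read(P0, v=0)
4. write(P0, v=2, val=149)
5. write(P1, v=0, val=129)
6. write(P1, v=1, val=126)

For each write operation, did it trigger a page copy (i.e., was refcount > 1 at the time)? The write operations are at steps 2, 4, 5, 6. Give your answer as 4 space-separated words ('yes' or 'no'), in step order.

Op 1: fork(P0) -> P1. 3 ppages; refcounts: pp0:2 pp1:2 pp2:2
Op 2: write(P1, v0, 134). refcount(pp0)=2>1 -> COPY to pp3. 4 ppages; refcounts: pp0:1 pp1:2 pp2:2 pp3:1
Op 3: read(P0, v0) -> 44. No state change.
Op 4: write(P0, v2, 149). refcount(pp2)=2>1 -> COPY to pp4. 5 ppages; refcounts: pp0:1 pp1:2 pp2:1 pp3:1 pp4:1
Op 5: write(P1, v0, 129). refcount(pp3)=1 -> write in place. 5 ppages; refcounts: pp0:1 pp1:2 pp2:1 pp3:1 pp4:1
Op 6: write(P1, v1, 126). refcount(pp1)=2>1 -> COPY to pp5. 6 ppages; refcounts: pp0:1 pp1:1 pp2:1 pp3:1 pp4:1 pp5:1

yes yes no yes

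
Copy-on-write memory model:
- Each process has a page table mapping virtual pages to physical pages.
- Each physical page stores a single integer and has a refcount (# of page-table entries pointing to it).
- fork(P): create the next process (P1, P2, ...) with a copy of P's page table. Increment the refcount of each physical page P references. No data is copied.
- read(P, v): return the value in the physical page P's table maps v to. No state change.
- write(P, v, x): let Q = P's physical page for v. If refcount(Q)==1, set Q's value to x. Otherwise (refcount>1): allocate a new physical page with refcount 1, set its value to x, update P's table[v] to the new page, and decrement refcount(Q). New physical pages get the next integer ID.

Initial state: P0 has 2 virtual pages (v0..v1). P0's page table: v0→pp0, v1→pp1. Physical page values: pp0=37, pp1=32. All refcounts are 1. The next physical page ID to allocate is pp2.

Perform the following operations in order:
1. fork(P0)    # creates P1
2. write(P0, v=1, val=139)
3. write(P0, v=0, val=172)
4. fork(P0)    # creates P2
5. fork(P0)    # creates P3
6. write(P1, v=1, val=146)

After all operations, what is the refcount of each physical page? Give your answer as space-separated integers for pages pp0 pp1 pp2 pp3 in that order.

Op 1: fork(P0) -> P1. 2 ppages; refcounts: pp0:2 pp1:2
Op 2: write(P0, v1, 139). refcount(pp1)=2>1 -> COPY to pp2. 3 ppages; refcounts: pp0:2 pp1:1 pp2:1
Op 3: write(P0, v0, 172). refcount(pp0)=2>1 -> COPY to pp3. 4 ppages; refcounts: pp0:1 pp1:1 pp2:1 pp3:1
Op 4: fork(P0) -> P2. 4 ppages; refcounts: pp0:1 pp1:1 pp2:2 pp3:2
Op 5: fork(P0) -> P3. 4 ppages; refcounts: pp0:1 pp1:1 pp2:3 pp3:3
Op 6: write(P1, v1, 146). refcount(pp1)=1 -> write in place. 4 ppages; refcounts: pp0:1 pp1:1 pp2:3 pp3:3

Answer: 1 1 3 3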